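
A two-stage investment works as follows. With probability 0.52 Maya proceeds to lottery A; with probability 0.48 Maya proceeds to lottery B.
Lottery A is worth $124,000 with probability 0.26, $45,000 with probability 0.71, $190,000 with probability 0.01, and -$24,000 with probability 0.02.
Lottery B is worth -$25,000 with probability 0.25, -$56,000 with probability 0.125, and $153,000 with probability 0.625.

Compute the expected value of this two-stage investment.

EV(A) = 0.26 × 124000 + 0.71 × 45000 + 0.01 × 190000 + 0.02 × (-24000) = 32240 + 31950 + 1900 − 480 = 65610
EV(B) = 0.25 × (-25000) + 0.125 × (-56000) + 0.625 × 153000 = -6250 − 7000 + 95625 = 82375
Overall = 0.52 × 65610 + 0.48 × 82375 = 34117.2 + 39540 = 73657.2

$73,657.20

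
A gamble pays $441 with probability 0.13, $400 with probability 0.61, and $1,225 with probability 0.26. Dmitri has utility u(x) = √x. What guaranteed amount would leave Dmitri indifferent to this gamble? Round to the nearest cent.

$577.44

E[u] = 0.13·√441 + 0.61·√400 + 0.26·√1225 = 0.13·21 + 0.61·20 + 0.26·35 = 24.03
CE = (24.03)² = 577.4409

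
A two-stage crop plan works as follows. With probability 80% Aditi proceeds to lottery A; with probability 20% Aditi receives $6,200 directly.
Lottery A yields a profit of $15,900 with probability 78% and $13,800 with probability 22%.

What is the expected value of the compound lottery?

EV(A) = 0.78 × 15900 + 0.22 × 13800 = 12402 + 3036 = 15438
Branch B: 6200 (certain)
Overall = 0.8 × 15438 + 0.2 × 6200 = 12350.4 + 1240 = 13590.4

$13,590.40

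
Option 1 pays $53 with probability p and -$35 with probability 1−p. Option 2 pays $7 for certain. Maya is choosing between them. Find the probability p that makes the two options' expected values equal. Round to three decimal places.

p = 0.477

p·53 + (1−p)·(-35) = 7
88p − 35 = 7
p = (7 + 35) / 88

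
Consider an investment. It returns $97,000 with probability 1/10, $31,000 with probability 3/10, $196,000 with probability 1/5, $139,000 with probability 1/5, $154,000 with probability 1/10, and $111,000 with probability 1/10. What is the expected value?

EV = 1/10 × 97000 + 3/10 × 31000 + 1/5 × 196000 + 1/5 × 139000 + 1/10 × 154000 + 1/10 × 111000 = 9700 + 9300 + 39200 + 27800 + 15400 + 11100 = 112500

$112,500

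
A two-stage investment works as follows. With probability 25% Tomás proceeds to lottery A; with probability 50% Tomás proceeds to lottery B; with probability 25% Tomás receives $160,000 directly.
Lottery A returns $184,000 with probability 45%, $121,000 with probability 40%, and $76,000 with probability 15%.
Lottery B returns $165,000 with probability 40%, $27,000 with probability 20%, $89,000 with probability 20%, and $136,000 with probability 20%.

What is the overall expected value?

EV(A) = 0.45 × 184000 + 0.4 × 121000 + 0.15 × 76000 = 82800 + 48400 + 11400 = 142600
EV(B) = 0.4 × 165000 + 0.2 × 27000 + 0.2 × 89000 + 0.2 × 136000 = 66000 + 5400 + 17800 + 27200 = 116400
Branch C: 160000 (certain)
Overall = 0.25 × 142600 + 0.5 × 116400 + 0.25 × 160000 = 35650 + 58200 + 40000 = 133850

$133,850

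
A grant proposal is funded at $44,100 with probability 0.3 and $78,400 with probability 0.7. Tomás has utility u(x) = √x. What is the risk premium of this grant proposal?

E[u] = 0.3·√44100 + 0.7·√78400 = 0.3·210 + 0.7·280 = 259
CE = (259)² = 67081
Risk premium = EV − CE = 68110 − 67081 = 1029

$1,029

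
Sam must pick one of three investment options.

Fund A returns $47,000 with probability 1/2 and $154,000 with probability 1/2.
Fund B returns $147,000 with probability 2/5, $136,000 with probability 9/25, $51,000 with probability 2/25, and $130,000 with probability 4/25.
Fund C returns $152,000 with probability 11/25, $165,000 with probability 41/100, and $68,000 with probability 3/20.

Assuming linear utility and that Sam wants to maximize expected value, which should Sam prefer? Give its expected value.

Fund C ($144,730)

Fund A = 1/2 × 47000 + 1/2 × 154000 = 23500 + 77000 = 100500
Fund B = 2/5 × 147000 + 9/25 × 136000 + 2/25 × 51000 + 4/25 × 130000 = 58800 + 48960 + 4080 + 20800 = 132640
Fund C = 11/25 × 152000 + 41/100 × 165000 + 3/20 × 68000 = 66880 + 67650 + 10200 = 144730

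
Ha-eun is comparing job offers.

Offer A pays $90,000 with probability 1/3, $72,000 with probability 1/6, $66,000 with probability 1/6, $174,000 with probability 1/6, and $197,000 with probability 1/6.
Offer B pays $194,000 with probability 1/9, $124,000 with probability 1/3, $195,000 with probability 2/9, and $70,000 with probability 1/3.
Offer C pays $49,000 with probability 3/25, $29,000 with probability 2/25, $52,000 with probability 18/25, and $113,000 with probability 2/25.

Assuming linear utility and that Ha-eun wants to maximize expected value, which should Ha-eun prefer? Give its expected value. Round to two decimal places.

Offer A = 1/3 × 90000 + 1/6 × 72000 + 1/6 × 66000 + 1/6 × 174000 + 1/6 × 197000 = 30000 + 12000 + 11000 + 29000 + 32833.3333 = 114833.3333
Offer B = 1/9 × 194000 + 1/3 × 124000 + 2/9 × 195000 + 1/3 × 70000 = 21555.5556 + 41333.3333 + 43333.3333 + 23333.3333 = 129555.5556
Offer C = 3/25 × 49000 + 2/25 × 29000 + 18/25 × 52000 + 2/25 × 113000 = 5880 + 2320 + 37440 + 9040 = 54680

Offer B ($129,555.56)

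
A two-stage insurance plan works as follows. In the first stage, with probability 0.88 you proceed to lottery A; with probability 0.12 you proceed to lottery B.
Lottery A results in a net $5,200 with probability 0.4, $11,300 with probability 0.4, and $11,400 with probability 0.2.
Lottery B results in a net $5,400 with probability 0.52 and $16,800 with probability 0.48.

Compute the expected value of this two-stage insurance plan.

EV(A) = 0.4 × 5200 + 0.4 × 11300 + 0.2 × 11400 = 2080 + 4520 + 2280 = 8880
EV(B) = 0.52 × 5400 + 0.48 × 16800 = 2808 + 8064 = 10872
Overall = 0.88 × 8880 + 0.12 × 10872 = 7814.4 + 1304.64 = 9119.04

$9,119.04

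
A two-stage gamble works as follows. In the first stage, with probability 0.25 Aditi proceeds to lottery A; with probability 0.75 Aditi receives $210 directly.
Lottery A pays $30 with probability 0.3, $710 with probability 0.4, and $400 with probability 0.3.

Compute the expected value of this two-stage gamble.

EV(A) = 0.3 × 30 + 0.4 × 710 + 0.3 × 400 = 9 + 284 + 120 = 413
Branch B: 210 (certain)
Overall = 0.25 × 413 + 0.75 × 210 = 103.25 + 157.5 = 260.75

$260.75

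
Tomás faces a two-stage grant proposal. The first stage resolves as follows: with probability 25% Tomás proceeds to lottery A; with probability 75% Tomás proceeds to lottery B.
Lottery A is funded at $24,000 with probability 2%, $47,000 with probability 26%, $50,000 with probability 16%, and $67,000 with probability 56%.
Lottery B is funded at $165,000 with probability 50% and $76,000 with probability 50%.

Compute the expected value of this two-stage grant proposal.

$104,930

EV(A) = 0.02 × 24000 + 0.26 × 47000 + 0.16 × 50000 + 0.56 × 67000 = 480 + 12220 + 8000 + 37520 = 58220
EV(B) = 0.5 × 165000 + 0.5 × 76000 = 82500 + 38000 = 120500
Overall = 0.25 × 58220 + 0.75 × 120500 = 14555 + 90375 = 104930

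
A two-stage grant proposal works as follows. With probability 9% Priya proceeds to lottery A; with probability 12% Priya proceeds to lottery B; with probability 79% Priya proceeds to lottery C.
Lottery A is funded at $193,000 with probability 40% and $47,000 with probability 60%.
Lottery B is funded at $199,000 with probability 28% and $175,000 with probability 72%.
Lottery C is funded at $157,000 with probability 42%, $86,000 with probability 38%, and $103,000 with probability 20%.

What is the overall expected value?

$125,476.20

EV(A) = 0.4 × 193000 + 0.6 × 47000 = 77200 + 28200 = 105400
EV(B) = 0.28 × 199000 + 0.72 × 175000 = 55720 + 126000 = 181720
EV(C) = 0.42 × 157000 + 0.38 × 86000 + 0.2 × 103000 = 65940 + 32680 + 20600 = 119220
Overall = 0.09 × 105400 + 0.12 × 181720 + 0.79 × 119220 = 9486 + 21806.4 + 94183.8 = 125476.2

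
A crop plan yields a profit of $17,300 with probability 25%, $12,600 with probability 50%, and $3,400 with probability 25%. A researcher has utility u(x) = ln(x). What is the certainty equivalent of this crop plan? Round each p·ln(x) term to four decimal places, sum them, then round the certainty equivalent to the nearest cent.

E[u] = 0.25·ln(17300) + 0.5·ln(12600) + 0.25·ln(3400) = 2.4396 + 4.7207 + 2.0329 = 9.1932
CE = e^9.1932 ≈ 9830.06

$9,830.06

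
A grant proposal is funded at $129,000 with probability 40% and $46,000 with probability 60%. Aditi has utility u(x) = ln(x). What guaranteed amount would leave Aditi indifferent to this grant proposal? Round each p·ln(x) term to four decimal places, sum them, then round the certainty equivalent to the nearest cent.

E[u] = 0.4·ln(129000) + 0.6·ln(46000) = 4.7070 + 6.4418 = 11.1488
CE = e^11.1488 ≈ 69480.40

$69,480.40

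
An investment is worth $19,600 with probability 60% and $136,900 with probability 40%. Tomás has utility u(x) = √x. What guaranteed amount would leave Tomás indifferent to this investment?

$53,824

E[u] = 0.6·√19600 + 0.4·√136900 = 0.6·140 + 0.4·370 = 232
CE = (232)² = 53824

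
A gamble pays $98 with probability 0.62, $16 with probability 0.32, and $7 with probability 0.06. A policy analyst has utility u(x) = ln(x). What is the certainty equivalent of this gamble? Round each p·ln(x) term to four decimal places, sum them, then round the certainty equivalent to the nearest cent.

E[u] = 0.62·ln(98) + 0.32·ln(16) + 0.06·ln(7) = 2.8427 + 0.8872 + 0.1168 = 3.8467
CE = e^3.8467 ≈ 46.84

$46.84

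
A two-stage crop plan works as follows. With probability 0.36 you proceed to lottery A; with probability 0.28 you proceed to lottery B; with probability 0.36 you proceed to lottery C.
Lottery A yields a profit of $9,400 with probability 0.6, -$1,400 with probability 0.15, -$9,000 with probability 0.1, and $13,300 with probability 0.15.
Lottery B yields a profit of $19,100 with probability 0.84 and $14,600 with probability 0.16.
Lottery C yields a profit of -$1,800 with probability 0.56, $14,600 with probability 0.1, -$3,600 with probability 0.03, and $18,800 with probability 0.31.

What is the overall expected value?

$9,717.32

EV(A) = 0.6 × 9400 + 0.15 × (-1400) + 0.1 × (-9000) + 0.15 × 13300 = 5640 − 210 − 900 + 1995 = 6525
EV(B) = 0.84 × 19100 + 0.16 × 14600 = 16044 + 2336 = 18380
EV(C) = 0.56 × (-1800) + 0.1 × 14600 + 0.03 × (-3600) + 0.31 × 18800 = -1008 + 1460 − 108 + 5828 = 6172
Overall = 0.36 × 6525 + 0.28 × 18380 + 0.36 × 6172 = 2349 + 5146.4 + 2221.92 = 9717.32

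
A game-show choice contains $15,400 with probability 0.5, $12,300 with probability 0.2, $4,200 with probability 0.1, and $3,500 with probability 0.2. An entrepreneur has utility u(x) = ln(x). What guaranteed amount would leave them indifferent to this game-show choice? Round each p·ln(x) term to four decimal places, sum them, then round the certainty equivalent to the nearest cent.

$9,614.23

E[u] = 0.5·ln(15400) + 0.2·ln(12300) + 0.1·ln(4200) + 0.2·ln(3500) = 4.8211 + 1.8835 + 0.8343 + 1.6321 = 9.1710
CE = e^9.1710 ≈ 9614.23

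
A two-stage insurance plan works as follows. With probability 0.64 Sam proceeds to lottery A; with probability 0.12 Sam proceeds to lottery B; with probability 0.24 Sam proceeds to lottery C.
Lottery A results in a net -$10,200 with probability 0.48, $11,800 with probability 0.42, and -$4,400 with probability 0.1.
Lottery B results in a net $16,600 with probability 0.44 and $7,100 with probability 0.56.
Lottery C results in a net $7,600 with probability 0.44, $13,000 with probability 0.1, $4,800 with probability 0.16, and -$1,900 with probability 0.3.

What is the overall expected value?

$2,272.48

EV(A) = 0.48 × (-10200) + 0.42 × 11800 + 0.1 × (-4400) = -4896 + 4956 − 440 = -380
EV(B) = 0.44 × 16600 + 0.56 × 7100 = 7304 + 3976 = 11280
EV(C) = 0.44 × 7600 + 0.1 × 13000 + 0.16 × 4800 + 0.3 × (-1900) = 3344 + 1300 + 768 − 570 = 4842
Overall = 0.64 × (-380) + 0.12 × 11280 + 0.24 × 4842 = -243.2 + 1353.6 + 1162.08 = 2272.48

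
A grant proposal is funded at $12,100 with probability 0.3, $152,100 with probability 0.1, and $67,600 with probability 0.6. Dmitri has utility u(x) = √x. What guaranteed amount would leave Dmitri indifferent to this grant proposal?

$51,984

E[u] = 0.3·√12100 + 0.1·√152100 + 0.6·√67600 = 0.3·110 + 0.1·390 + 0.6·260 = 228
CE = (228)² = 51984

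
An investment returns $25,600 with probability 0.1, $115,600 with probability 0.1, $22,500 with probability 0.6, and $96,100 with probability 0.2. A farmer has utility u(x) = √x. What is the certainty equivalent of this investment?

E[u] = 0.1·√25600 + 0.1·√115600 + 0.6·√22500 + 0.2·√96100 = 0.1·160 + 0.1·340 + 0.6·150 + 0.2·310 = 202
CE = (202)² = 40804

$40,804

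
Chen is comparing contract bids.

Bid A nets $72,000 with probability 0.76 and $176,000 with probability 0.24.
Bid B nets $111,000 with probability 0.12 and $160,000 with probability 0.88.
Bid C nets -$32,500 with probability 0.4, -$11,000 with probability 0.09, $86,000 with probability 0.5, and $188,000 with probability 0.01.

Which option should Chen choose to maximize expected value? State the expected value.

Bid A = 0.76 × 72000 + 0.24 × 176000 = 54720 + 42240 = 96960
Bid B = 0.12 × 111000 + 0.88 × 160000 = 13320 + 140800 = 154120
Bid C = 0.4 × (-32500) + 0.09 × (-11000) + 0.5 × 86000 + 0.01 × 188000 = -13000 − 990 + 43000 + 1880 = 30890

Bid B ($154,120)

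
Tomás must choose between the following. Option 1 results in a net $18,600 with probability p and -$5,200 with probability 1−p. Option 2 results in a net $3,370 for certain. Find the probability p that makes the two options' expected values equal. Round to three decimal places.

p = 0.360

p·18600 + (1−p)·(-5200) = 3370
23800p − 5200 = 3370
p = (3370 + 5200) / 23800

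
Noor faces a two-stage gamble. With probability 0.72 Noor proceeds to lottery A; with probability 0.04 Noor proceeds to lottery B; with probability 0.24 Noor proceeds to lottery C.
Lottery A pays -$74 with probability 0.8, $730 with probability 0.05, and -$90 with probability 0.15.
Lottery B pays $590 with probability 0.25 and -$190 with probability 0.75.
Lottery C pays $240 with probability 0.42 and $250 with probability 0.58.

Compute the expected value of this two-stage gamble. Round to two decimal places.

$33.13

EV(A) = 0.8 × (-74) + 0.05 × 730 + 0.15 × (-90) = -59.2 + 36.5 − 13.5 = -36.2
EV(B) = 0.25 × 590 + 0.75 × (-190) = 147.5 − 142.5 = 5
EV(C) = 0.42 × 240 + 0.58 × 250 = 100.8 + 145 = 245.8
Overall = 0.72 × (-36.2) + 0.04 × 5 + 0.24 × 245.8 = -26.064 + 0.2 + 58.992 = 33.128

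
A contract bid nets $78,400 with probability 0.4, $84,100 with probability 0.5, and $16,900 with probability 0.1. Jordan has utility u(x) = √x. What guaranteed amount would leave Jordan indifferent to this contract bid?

$72,900

E[u] = 0.4·√78400 + 0.5·√84100 + 0.1·√16900 = 0.4·280 + 0.5·290 + 0.1·130 = 270
CE = (270)² = 72900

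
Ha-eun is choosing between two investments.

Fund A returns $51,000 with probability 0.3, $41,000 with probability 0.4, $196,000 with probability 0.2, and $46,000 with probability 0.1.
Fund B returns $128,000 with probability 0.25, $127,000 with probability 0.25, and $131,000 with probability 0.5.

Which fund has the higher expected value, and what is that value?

Fund A = 0.3 × 51000 + 0.4 × 41000 + 0.2 × 196000 + 0.1 × 46000 = 15300 + 16400 + 39200 + 4600 = 75500
Fund B = 0.25 × 128000 + 0.25 × 127000 + 0.5 × 131000 = 32000 + 31750 + 65500 = 129250

Fund B ($129,250)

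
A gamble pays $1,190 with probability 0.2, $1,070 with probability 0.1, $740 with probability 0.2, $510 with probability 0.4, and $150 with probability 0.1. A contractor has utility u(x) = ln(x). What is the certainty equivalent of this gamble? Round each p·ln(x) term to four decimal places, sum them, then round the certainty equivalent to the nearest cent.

$620.17

E[u] = 0.2·ln(1190) + 0.1·ln(1070) + 0.2·ln(740) + 0.4·ln(510) + 0.1·ln(150) = 1.4163 + 0.6975 + 1.3213 + 2.4938 + 0.5011 = 6.4300
CE = e^6.4300 ≈ 620.17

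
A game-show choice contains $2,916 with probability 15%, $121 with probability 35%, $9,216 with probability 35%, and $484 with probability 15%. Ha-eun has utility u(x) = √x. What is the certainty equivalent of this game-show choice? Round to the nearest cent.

E[u] = 0.15·√2916 + 0.35·√121 + 0.35·√9216 + 0.15·√484 = 0.15·54 + 0.35·11 + 0.35·96 + 0.15·22 = 48.85
CE = (48.85)² = 2386.3225

$2,386.32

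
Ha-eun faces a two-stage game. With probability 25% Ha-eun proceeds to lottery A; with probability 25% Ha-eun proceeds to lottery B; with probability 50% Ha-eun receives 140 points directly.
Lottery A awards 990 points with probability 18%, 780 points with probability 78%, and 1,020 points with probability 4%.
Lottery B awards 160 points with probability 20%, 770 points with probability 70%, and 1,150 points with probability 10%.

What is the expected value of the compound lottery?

448.35 points

EV(A) = 0.18 × 990 + 0.78 × 780 + 0.04 × 1020 = 178.2 + 608.4 + 40.8 = 827.4
EV(B) = 0.2 × 160 + 0.7 × 770 + 0.1 × 1150 = 32 + 539 + 115 = 686
Branch C: 140 (certain)
Overall = 0.25 × 827.4 + 0.25 × 686 + 0.5 × 140 = 206.85 + 171.5 + 70 = 448.35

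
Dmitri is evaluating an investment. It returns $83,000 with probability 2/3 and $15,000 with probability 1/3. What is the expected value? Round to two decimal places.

$60,333.33

EV = 2/3 × 83000 + 1/3 × 15000 = 55333.3333 + 5000 = 60333.3333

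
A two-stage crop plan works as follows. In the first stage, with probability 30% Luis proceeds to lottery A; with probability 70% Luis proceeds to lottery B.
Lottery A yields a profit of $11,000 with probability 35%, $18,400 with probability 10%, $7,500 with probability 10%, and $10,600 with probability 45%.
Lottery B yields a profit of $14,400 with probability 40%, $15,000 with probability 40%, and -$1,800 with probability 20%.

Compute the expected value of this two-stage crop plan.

$11,343

EV(A) = 0.35 × 11000 + 0.1 × 18400 + 0.1 × 7500 + 0.45 × 10600 = 3850 + 1840 + 750 + 4770 = 11210
EV(B) = 0.4 × 14400 + 0.4 × 15000 + 0.2 × (-1800) = 5760 + 6000 − 360 = 11400
Overall = 0.3 × 11210 + 0.7 × 11400 = 3363 + 7980 = 11343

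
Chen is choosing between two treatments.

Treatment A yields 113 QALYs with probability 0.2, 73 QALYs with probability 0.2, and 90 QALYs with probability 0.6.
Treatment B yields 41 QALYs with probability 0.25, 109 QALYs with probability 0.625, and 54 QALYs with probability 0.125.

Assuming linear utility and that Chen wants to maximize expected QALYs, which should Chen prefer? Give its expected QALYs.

Treatment A = 0.2 × 113 + 0.2 × 73 + 0.6 × 90 = 22.6 + 14.6 + 54 = 91.2
Treatment B = 0.25 × 41 + 0.625 × 109 + 0.125 × 54 = 10.25 + 68.125 + 6.75 = 85.125

Treatment A (91.2 QALYs)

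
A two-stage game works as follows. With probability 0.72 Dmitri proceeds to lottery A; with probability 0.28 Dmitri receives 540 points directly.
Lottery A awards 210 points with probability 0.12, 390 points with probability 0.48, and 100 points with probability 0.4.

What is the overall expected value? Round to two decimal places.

EV(A) = 0.12 × 210 + 0.48 × 390 + 0.4 × 100 = 25.2 + 187.2 + 40 = 252.4
Branch B: 540 (certain)
Overall = 0.72 × 252.4 + 0.28 × 540 = 181.728 + 151.2 = 332.928

332.93 points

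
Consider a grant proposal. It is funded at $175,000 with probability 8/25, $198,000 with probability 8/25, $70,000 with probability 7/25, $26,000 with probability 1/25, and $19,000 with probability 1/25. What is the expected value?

EV = 8/25 × 175000 + 8/25 × 198000 + 7/25 × 70000 + 1/25 × 26000 + 1/25 × 19000 = 56000 + 63360 + 19600 + 1040 + 760 = 140760

$140,760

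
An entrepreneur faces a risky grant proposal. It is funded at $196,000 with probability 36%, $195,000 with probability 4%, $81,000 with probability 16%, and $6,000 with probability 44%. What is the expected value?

$93,960

EV = 0.36 × 196000 + 0.04 × 195000 + 0.16 × 81000 + 0.44 × 6000 = 70560 + 7800 + 12960 + 2640 = 93960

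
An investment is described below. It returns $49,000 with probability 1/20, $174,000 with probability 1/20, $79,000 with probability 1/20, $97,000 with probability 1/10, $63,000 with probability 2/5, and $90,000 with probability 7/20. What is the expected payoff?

$81,500

EV = 1/20 × 49000 + 1/20 × 174000 + 1/20 × 79000 + 1/10 × 97000 + 2/5 × 63000 + 7/20 × 90000 = 2450 + 8700 + 3950 + 9700 + 25200 + 31500 = 81500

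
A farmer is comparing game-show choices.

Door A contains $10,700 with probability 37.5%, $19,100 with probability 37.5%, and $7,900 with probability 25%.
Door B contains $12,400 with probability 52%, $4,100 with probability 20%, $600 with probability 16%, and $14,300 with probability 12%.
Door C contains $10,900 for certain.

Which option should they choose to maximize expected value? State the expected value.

Door A ($13,150)

Door A = 0.375 × 10700 + 0.375 × 19100 + 0.25 × 7900 = 4012.5 + 7162.5 + 1975 = 13150
Door B = 0.52 × 12400 + 0.2 × 4100 + 0.16 × 600 + 0.12 × 14300 = 6448 + 820 + 96 + 1716 = 9080
Door C: 10900 (certain)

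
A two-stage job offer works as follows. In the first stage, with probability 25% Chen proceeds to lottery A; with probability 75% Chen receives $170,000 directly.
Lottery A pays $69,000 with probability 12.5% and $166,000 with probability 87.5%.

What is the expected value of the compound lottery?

$165,968.75

EV(A) = 0.125 × 69000 + 0.875 × 166000 = 8625 + 145250 = 153875
Branch B: 170000 (certain)
Overall = 0.25 × 153875 + 0.75 × 170000 = 38468.75 + 127500 = 165968.75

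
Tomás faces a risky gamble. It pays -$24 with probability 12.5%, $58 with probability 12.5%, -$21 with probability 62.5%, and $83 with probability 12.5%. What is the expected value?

$1.50

EV = 0.125 × (-24) + 0.125 × 58 + 0.625 × (-21) + 0.125 × 83 = -3 + 7.25 − 13.125 + 10.375 = 1.5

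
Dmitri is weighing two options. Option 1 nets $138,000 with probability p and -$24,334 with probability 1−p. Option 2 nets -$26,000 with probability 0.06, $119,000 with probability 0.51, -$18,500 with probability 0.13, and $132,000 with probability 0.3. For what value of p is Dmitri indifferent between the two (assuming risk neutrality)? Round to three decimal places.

EV(Option 2) = 0.06 × (-26000) + 0.51 × 119000 + 0.13 × (-18500) + 0.3 × 132000 = -1560 + 60690 − 2405 + 39600 = 96325
p·138000 + (1−p)·(-24334) = 96325
162334p − 24334 = 96325
p = (96325 + 24334) / 162334

p = 0.743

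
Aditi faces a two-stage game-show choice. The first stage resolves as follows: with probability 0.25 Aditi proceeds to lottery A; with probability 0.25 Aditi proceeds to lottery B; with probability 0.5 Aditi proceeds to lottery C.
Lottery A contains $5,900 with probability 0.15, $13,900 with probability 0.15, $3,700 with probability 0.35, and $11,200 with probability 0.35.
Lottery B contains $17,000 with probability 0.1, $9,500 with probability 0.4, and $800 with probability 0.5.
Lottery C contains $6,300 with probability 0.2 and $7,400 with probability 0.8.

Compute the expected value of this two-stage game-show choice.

EV(A) = 0.15 × 5900 + 0.15 × 13900 + 0.35 × 3700 + 0.35 × 11200 = 885 + 2085 + 1295 + 3920 = 8185
EV(B) = 0.1 × 17000 + 0.4 × 9500 + 0.5 × 800 = 1700 + 3800 + 400 = 5900
EV(C) = 0.2 × 6300 + 0.8 × 7400 = 1260 + 5920 = 7180
Overall = 0.25 × 8185 + 0.25 × 5900 + 0.5 × 7180 = 2046.25 + 1475 + 3590 = 7111.25

$7,111.25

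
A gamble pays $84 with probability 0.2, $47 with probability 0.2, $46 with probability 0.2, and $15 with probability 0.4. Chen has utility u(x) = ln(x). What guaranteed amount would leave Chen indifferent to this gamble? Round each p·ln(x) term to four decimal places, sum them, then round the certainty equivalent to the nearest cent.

$33.28

E[u] = 0.2·ln(84) + 0.2·ln(47) + 0.2·ln(46) + 0.4·ln(15) = 0.8862 + 0.7700 + 0.7657 + 1.0832 = 3.5051
CE = e^3.5051 ≈ 33.28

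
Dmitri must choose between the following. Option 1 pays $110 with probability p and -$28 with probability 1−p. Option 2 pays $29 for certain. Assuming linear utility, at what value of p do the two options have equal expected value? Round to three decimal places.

p = 0.413

p·110 + (1−p)·(-28) = 29
138p − 28 = 29
p = (29 + 28) / 138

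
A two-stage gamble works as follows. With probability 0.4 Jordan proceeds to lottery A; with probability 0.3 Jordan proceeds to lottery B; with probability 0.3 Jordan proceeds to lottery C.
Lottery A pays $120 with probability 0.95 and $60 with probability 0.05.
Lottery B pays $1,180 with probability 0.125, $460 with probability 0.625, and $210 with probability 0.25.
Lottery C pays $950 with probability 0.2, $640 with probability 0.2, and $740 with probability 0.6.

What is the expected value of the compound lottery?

EV(A) = 0.95 × 120 + 0.05 × 60 = 114 + 3 = 117
EV(B) = 0.125 × 1180 + 0.625 × 460 + 0.25 × 210 = 147.5 + 287.5 + 52.5 = 487.5
EV(C) = 0.2 × 950 + 0.2 × 640 + 0.6 × 740 = 190 + 128 + 444 = 762
Overall = 0.4 × 117 + 0.3 × 487.5 + 0.3 × 762 = 46.8 + 146.25 + 228.6 = 421.65

$421.65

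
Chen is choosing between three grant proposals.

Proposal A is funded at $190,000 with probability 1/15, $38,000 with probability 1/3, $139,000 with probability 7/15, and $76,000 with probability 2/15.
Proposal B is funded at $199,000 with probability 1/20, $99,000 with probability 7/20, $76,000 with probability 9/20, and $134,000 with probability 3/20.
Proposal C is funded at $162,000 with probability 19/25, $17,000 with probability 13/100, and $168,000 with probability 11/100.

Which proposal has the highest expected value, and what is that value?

Proposal C ($143,810)

Proposal A = 1/15 × 190000 + 1/3 × 38000 + 7/15 × 139000 + 2/15 × 76000 = 12666.6667 + 12666.6667 + 64866.6667 + 10133.3333 = 100333.3333
Proposal B = 1/20 × 199000 + 7/20 × 99000 + 9/20 × 76000 + 3/20 × 134000 = 9950 + 34650 + 34200 + 20100 = 98900
Proposal C = 19/25 × 162000 + 13/100 × 17000 + 11/100 × 168000 = 123120 + 2210 + 18480 = 143810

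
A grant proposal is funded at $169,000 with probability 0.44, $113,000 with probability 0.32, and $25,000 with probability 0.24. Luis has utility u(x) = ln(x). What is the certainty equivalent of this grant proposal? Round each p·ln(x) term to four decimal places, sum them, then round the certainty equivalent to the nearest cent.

$93,920.13

E[u] = 0.44·ln(169000) + 0.32·ln(113000) + 0.24·ln(25000) = 5.2966 + 3.7232 + 2.4304 = 11.4502
CE = e^11.4502 ≈ 93920.13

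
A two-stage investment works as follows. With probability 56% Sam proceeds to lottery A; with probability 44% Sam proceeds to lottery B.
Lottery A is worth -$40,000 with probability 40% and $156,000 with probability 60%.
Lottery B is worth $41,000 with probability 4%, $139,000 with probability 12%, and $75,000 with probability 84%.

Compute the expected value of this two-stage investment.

EV(A) = 0.4 × (-40000) + 0.6 × 156000 = -16000 + 93600 = 77600
EV(B) = 0.04 × 41000 + 0.12 × 139000 + 0.84 × 75000 = 1640 + 16680 + 63000 = 81320
Overall = 0.56 × 77600 + 0.44 × 81320 = 43456 + 35780.8 = 79236.8

$79,236.80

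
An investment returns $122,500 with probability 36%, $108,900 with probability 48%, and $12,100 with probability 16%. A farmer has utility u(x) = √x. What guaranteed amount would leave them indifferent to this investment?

$91,204

E[u] = 0.36·√122500 + 0.48·√108900 + 0.16·√12100 = 0.36·350 + 0.48·330 + 0.16·110 = 302
CE = (302)² = 91204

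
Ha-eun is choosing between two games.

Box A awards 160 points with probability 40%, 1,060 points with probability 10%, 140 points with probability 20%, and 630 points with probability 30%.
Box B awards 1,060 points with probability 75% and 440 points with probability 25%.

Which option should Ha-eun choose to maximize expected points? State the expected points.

Box A = 0.4 × 160 + 0.1 × 1060 + 0.2 × 140 + 0.3 × 630 = 64 + 106 + 28 + 189 = 387
Box B = 0.75 × 1060 + 0.25 × 440 = 795 + 110 = 905

Box B (905 points)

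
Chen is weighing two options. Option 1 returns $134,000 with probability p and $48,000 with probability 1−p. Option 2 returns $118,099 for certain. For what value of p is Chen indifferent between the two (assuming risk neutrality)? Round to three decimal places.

p = 0.815

p·134000 + (1−p)·48000 = 118099
86000p + 48000 = 118099
p = (118099 − 48000) / 86000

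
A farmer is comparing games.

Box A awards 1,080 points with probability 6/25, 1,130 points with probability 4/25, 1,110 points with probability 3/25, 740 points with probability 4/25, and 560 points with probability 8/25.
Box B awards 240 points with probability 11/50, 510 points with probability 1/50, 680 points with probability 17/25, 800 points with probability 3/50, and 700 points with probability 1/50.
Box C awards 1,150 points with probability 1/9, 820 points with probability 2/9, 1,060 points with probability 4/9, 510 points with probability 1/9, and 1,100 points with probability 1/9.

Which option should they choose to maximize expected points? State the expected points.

Box A = 6/25 × 1080 + 4/25 × 1130 + 3/25 × 1110 + 4/25 × 740 + 8/25 × 560 = 259.2 + 180.8 + 133.2 + 118.4 + 179.2 = 870.8
Box B = 11/50 × 240 + 1/50 × 510 + 17/25 × 680 + 3/50 × 800 + 1/50 × 700 = 52.8 + 10.2 + 462.4 + 48 + 14 = 587.4
Box C = 1/9 × 1150 + 2/9 × 820 + 4/9 × 1060 + 1/9 × 510 + 1/9 × 1100 = 127.7778 + 182.2222 + 471.1111 + 56.6667 + 122.2222 = 960

Box C (960 points)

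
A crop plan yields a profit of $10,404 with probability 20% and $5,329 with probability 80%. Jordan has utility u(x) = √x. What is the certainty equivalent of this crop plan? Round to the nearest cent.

E[u] = 0.2·√10404 + 0.8·√5329 = 0.2·102 + 0.8·73 = 78.8
CE = (78.8)² = 6209.44

$6,209.44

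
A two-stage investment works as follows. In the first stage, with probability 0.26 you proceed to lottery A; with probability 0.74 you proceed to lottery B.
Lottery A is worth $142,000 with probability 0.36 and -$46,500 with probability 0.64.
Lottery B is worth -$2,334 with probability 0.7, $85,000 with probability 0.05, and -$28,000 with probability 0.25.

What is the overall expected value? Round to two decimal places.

$2,309.59

EV(A) = 0.36 × 142000 + 0.64 × (-46500) = 51120 − 29760 = 21360
EV(B) = 0.7 × (-2334) + 0.05 × 85000 + 0.25 × (-28000) = -1633.8 + 4250 − 7000 = -4383.8
Overall = 0.26 × 21360 + 0.74 × (-4383.8) = 5553.6 − 3244.012 = 2309.588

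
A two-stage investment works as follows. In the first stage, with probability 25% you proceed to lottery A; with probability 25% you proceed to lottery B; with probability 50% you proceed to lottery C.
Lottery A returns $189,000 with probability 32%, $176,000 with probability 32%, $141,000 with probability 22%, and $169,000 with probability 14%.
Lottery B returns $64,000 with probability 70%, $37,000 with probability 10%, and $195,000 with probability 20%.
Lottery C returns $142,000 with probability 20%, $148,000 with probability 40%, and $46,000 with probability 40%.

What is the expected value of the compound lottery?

$117,745

EV(A) = 0.32 × 189000 + 0.32 × 176000 + 0.22 × 141000 + 0.14 × 169000 = 60480 + 56320 + 31020 + 23660 = 171480
EV(B) = 0.7 × 64000 + 0.1 × 37000 + 0.2 × 195000 = 44800 + 3700 + 39000 = 87500
EV(C) = 0.2 × 142000 + 0.4 × 148000 + 0.4 × 46000 = 28400 + 59200 + 18400 = 106000
Overall = 0.25 × 171480 + 0.25 × 87500 + 0.5 × 106000 = 42870 + 21875 + 53000 = 117745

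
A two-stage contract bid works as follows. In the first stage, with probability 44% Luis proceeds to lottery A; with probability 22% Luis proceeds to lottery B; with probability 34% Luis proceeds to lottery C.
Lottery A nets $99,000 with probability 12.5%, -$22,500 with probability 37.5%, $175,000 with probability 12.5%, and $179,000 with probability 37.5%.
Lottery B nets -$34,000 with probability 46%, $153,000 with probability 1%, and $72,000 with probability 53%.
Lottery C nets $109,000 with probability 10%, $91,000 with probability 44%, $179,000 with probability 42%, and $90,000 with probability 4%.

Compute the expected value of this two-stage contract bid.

$90,288.30

EV(A) = 0.125 × 99000 + 0.375 × (-22500) + 0.125 × 175000 + 0.375 × 179000 = 12375 − 8437.5 + 21875 + 67125 = 92937.5
EV(B) = 0.46 × (-34000) + 0.01 × 153000 + 0.53 × 72000 = -15640 + 1530 + 38160 = 24050
EV(C) = 0.1 × 109000 + 0.44 × 91000 + 0.42 × 179000 + 0.04 × 90000 = 10900 + 40040 + 75180 + 3600 = 129720
Overall = 0.44 × 92937.5 + 0.22 × 24050 + 0.34 × 129720 = 40892.5 + 5291 + 44104.8 = 90288.3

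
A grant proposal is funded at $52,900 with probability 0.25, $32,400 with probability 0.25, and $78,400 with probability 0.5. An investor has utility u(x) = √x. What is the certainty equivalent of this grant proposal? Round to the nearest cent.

E[u] = 0.25·√52900 + 0.25·√32400 + 0.5·√78400 = 0.25·230 + 0.25·180 + 0.5·280 = 242.5
CE = (242.5)² = 58806.25

$58,806.25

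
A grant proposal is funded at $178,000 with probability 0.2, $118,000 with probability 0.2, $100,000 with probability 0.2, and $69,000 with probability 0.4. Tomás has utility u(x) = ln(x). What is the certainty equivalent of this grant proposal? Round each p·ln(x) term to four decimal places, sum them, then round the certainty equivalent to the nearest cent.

$99,997.45

E[u] = 0.2·ln(178000) + 0.2·ln(118000) + 0.2·ln(100000) + 0.4·ln(69000) = 2.4179 + 2.3357 + 2.3026 + 4.4567 = 11.5129
CE = e^11.5129 ≈ 99997.45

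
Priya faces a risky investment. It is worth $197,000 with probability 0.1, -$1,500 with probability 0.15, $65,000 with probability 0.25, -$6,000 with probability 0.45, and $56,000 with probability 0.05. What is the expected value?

$35,825

EV = 0.1 × 197000 + 0.15 × (-1500) + 0.25 × 65000 + 0.45 × (-6000) + 0.05 × 56000 = 19700 − 225 + 16250 − 2700 + 2800 = 35825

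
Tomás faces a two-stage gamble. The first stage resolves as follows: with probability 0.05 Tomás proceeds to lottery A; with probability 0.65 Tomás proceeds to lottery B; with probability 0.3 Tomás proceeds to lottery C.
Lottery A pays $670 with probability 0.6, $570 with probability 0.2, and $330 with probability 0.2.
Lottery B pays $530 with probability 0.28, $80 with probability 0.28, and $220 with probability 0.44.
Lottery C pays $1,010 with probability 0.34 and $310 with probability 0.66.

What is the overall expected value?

$367.44

EV(A) = 0.6 × 670 + 0.2 × 570 + 0.2 × 330 = 402 + 114 + 66 = 582
EV(B) = 0.28 × 530 + 0.28 × 80 + 0.44 × 220 = 148.4 + 22.4 + 96.8 = 267.6
EV(C) = 0.34 × 1010 + 0.66 × 310 = 343.4 + 204.6 = 548
Overall = 0.05 × 582 + 0.65 × 267.6 + 0.3 × 548 = 29.1 + 173.94 + 164.4 = 367.44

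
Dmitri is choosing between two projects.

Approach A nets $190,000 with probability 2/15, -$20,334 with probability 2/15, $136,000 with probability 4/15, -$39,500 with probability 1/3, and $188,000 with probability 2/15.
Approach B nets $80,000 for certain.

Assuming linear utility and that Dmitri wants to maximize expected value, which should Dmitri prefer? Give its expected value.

Approach A = 2/15 × 190000 + 2/15 × (-20334) + 4/15 × 136000 + 1/3 × (-39500) + 2/15 × 188000 = 25333.3333 − 2711.2 + 36266.6667 − 13166.6667 + 25066.6667 = 70788.8
Approach B: 80000 (certain)

Approach B ($80,000)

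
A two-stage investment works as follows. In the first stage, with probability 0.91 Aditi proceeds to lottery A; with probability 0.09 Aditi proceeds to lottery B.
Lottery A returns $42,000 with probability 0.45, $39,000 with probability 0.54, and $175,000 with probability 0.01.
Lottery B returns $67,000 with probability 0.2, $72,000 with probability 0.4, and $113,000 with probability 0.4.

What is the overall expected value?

EV(A) = 0.45 × 42000 + 0.54 × 39000 + 0.01 × 175000 = 18900 + 21060 + 1750 = 41710
EV(B) = 0.2 × 67000 + 0.4 × 72000 + 0.4 × 113000 = 13400 + 28800 + 45200 = 87400
Overall = 0.91 × 41710 + 0.09 × 87400 = 37956.1 + 7866 = 45822.1

$45,822.10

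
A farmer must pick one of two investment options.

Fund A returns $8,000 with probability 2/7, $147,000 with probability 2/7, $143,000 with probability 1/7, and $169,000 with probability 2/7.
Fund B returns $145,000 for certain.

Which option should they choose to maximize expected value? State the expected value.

Fund A = 2/7 × 8000 + 2/7 × 147000 + 1/7 × 143000 + 2/7 × 169000 = 2285.7143 + 42000 + 20428.5714 + 48285.7143 = 113000
Fund B: 145000 (certain)

Fund B ($145,000)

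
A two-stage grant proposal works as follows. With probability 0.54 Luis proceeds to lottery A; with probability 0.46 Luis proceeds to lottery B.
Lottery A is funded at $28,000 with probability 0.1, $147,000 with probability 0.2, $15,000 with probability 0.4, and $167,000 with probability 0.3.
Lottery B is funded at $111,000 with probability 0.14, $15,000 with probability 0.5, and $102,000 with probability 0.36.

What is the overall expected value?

$75,171.60

EV(A) = 0.1 × 28000 + 0.2 × 147000 + 0.4 × 15000 + 0.3 × 167000 = 2800 + 29400 + 6000 + 50100 = 88300
EV(B) = 0.14 × 111000 + 0.5 × 15000 + 0.36 × 102000 = 15540 + 7500 + 36720 = 59760
Overall = 0.54 × 88300 + 0.46 × 59760 = 47682 + 27489.6 = 75171.6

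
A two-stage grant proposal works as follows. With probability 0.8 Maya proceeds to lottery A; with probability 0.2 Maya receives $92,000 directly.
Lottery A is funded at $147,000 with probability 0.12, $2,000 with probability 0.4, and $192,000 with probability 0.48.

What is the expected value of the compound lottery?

EV(A) = 0.12 × 147000 + 0.4 × 2000 + 0.48 × 192000 = 17640 + 800 + 92160 = 110600
Branch B: 92000 (certain)
Overall = 0.8 × 110600 + 0.2 × 92000 = 88480 + 18400 = 106880

$106,880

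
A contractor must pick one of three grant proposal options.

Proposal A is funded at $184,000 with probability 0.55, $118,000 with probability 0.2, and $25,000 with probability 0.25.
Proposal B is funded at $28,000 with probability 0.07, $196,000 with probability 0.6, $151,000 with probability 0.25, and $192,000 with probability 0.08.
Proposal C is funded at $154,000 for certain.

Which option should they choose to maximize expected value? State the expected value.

Proposal A = 0.55 × 184000 + 0.2 × 118000 + 0.25 × 25000 = 101200 + 23600 + 6250 = 131050
Proposal B = 0.07 × 28000 + 0.6 × 196000 + 0.25 × 151000 + 0.08 × 192000 = 1960 + 117600 + 37750 + 15360 = 172670
Proposal C: 154000 (certain)

Proposal B ($172,670)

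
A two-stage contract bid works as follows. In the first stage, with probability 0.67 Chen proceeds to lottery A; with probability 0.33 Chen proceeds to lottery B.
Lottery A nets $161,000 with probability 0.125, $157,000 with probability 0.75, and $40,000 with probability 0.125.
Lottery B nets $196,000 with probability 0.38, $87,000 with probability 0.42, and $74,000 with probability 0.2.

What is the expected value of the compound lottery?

$137,246.85

EV(A) = 0.125 × 161000 + 0.75 × 157000 + 0.125 × 40000 = 20125 + 117750 + 5000 = 142875
EV(B) = 0.38 × 196000 + 0.42 × 87000 + 0.2 × 74000 = 74480 + 36540 + 14800 = 125820
Overall = 0.67 × 142875 + 0.33 × 125820 = 95726.25 + 41520.6 = 137246.85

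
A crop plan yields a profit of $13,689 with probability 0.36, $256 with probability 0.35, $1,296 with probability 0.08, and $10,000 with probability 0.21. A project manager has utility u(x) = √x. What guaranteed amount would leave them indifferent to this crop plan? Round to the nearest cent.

$5,126.56

E[u] = 0.36·√13689 + 0.35·√256 + 0.08·√1296 + 0.21·√10000 = 0.36·117 + 0.35·16 + 0.08·36 + 0.21·100 = 71.6
CE = (71.6)² = 5126.56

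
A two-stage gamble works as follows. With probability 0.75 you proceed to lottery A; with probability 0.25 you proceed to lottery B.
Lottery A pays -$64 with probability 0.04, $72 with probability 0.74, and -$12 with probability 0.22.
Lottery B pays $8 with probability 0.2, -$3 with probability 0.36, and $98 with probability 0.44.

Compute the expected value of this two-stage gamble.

EV(A) = 0.04 × (-64) + 0.74 × 72 + 0.22 × (-12) = -2.56 + 53.28 − 2.64 = 48.08
EV(B) = 0.2 × 8 + 0.36 × (-3) + 0.44 × 98 = 1.6 − 1.08 + 43.12 = 43.64
Overall = 0.75 × 48.08 + 0.25 × 43.64 = 36.06 + 10.91 = 46.97

$46.97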